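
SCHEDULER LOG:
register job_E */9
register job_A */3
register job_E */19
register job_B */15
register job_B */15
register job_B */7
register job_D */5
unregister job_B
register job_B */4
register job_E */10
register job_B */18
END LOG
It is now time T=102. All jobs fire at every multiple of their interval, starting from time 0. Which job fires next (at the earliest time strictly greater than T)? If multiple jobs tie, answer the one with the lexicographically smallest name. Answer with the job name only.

Answer: job_A

Derivation:
Op 1: register job_E */9 -> active={job_E:*/9}
Op 2: register job_A */3 -> active={job_A:*/3, job_E:*/9}
Op 3: register job_E */19 -> active={job_A:*/3, job_E:*/19}
Op 4: register job_B */15 -> active={job_A:*/3, job_B:*/15, job_E:*/19}
Op 5: register job_B */15 -> active={job_A:*/3, job_B:*/15, job_E:*/19}
Op 6: register job_B */7 -> active={job_A:*/3, job_B:*/7, job_E:*/19}
Op 7: register job_D */5 -> active={job_A:*/3, job_B:*/7, job_D:*/5, job_E:*/19}
Op 8: unregister job_B -> active={job_A:*/3, job_D:*/5, job_E:*/19}
Op 9: register job_B */4 -> active={job_A:*/3, job_B:*/4, job_D:*/5, job_E:*/19}
Op 10: register job_E */10 -> active={job_A:*/3, job_B:*/4, job_D:*/5, job_E:*/10}
Op 11: register job_B */18 -> active={job_A:*/3, job_B:*/18, job_D:*/5, job_E:*/10}
  job_A: interval 3, next fire after T=102 is 105
  job_B: interval 18, next fire after T=102 is 108
  job_D: interval 5, next fire after T=102 is 105
  job_E: interval 10, next fire after T=102 is 110
Earliest = 105, winner (lex tiebreak) = job_A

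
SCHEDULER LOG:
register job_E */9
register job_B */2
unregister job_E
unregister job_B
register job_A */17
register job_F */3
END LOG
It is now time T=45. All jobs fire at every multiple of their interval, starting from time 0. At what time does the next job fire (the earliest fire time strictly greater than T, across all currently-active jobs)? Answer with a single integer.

Op 1: register job_E */9 -> active={job_E:*/9}
Op 2: register job_B */2 -> active={job_B:*/2, job_E:*/9}
Op 3: unregister job_E -> active={job_B:*/2}
Op 4: unregister job_B -> active={}
Op 5: register job_A */17 -> active={job_A:*/17}
Op 6: register job_F */3 -> active={job_A:*/17, job_F:*/3}
  job_A: interval 17, next fire after T=45 is 51
  job_F: interval 3, next fire after T=45 is 48
Earliest fire time = 48 (job job_F)

Answer: 48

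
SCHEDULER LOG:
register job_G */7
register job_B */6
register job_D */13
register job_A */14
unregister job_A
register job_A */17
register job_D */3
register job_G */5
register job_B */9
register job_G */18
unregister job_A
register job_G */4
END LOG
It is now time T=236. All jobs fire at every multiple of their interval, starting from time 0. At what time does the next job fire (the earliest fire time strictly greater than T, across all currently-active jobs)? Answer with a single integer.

Op 1: register job_G */7 -> active={job_G:*/7}
Op 2: register job_B */6 -> active={job_B:*/6, job_G:*/7}
Op 3: register job_D */13 -> active={job_B:*/6, job_D:*/13, job_G:*/7}
Op 4: register job_A */14 -> active={job_A:*/14, job_B:*/6, job_D:*/13, job_G:*/7}
Op 5: unregister job_A -> active={job_B:*/6, job_D:*/13, job_G:*/7}
Op 6: register job_A */17 -> active={job_A:*/17, job_B:*/6, job_D:*/13, job_G:*/7}
Op 7: register job_D */3 -> active={job_A:*/17, job_B:*/6, job_D:*/3, job_G:*/7}
Op 8: register job_G */5 -> active={job_A:*/17, job_B:*/6, job_D:*/3, job_G:*/5}
Op 9: register job_B */9 -> active={job_A:*/17, job_B:*/9, job_D:*/3, job_G:*/5}
Op 10: register job_G */18 -> active={job_A:*/17, job_B:*/9, job_D:*/3, job_G:*/18}
Op 11: unregister job_A -> active={job_B:*/9, job_D:*/3, job_G:*/18}
Op 12: register job_G */4 -> active={job_B:*/9, job_D:*/3, job_G:*/4}
  job_B: interval 9, next fire after T=236 is 243
  job_D: interval 3, next fire after T=236 is 237
  job_G: interval 4, next fire after T=236 is 240
Earliest fire time = 237 (job job_D)

Answer: 237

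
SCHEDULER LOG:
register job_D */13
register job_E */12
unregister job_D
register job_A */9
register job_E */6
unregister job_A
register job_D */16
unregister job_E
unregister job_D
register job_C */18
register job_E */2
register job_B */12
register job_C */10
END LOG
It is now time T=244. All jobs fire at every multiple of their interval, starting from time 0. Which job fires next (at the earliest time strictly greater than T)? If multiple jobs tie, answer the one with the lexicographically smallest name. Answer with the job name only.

Op 1: register job_D */13 -> active={job_D:*/13}
Op 2: register job_E */12 -> active={job_D:*/13, job_E:*/12}
Op 3: unregister job_D -> active={job_E:*/12}
Op 4: register job_A */9 -> active={job_A:*/9, job_E:*/12}
Op 5: register job_E */6 -> active={job_A:*/9, job_E:*/6}
Op 6: unregister job_A -> active={job_E:*/6}
Op 7: register job_D */16 -> active={job_D:*/16, job_E:*/6}
Op 8: unregister job_E -> active={job_D:*/16}
Op 9: unregister job_D -> active={}
Op 10: register job_C */18 -> active={job_C:*/18}
Op 11: register job_E */2 -> active={job_C:*/18, job_E:*/2}
Op 12: register job_B */12 -> active={job_B:*/12, job_C:*/18, job_E:*/2}
Op 13: register job_C */10 -> active={job_B:*/12, job_C:*/10, job_E:*/2}
  job_B: interval 12, next fire after T=244 is 252
  job_C: interval 10, next fire after T=244 is 250
  job_E: interval 2, next fire after T=244 is 246
Earliest = 246, winner (lex tiebreak) = job_E

Answer: job_E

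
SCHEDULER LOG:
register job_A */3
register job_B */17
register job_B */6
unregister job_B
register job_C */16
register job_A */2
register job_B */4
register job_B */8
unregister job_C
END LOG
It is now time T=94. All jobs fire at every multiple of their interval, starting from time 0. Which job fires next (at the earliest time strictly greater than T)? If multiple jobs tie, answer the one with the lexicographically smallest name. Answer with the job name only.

Answer: job_A

Derivation:
Op 1: register job_A */3 -> active={job_A:*/3}
Op 2: register job_B */17 -> active={job_A:*/3, job_B:*/17}
Op 3: register job_B */6 -> active={job_A:*/3, job_B:*/6}
Op 4: unregister job_B -> active={job_A:*/3}
Op 5: register job_C */16 -> active={job_A:*/3, job_C:*/16}
Op 6: register job_A */2 -> active={job_A:*/2, job_C:*/16}
Op 7: register job_B */4 -> active={job_A:*/2, job_B:*/4, job_C:*/16}
Op 8: register job_B */8 -> active={job_A:*/2, job_B:*/8, job_C:*/16}
Op 9: unregister job_C -> active={job_A:*/2, job_B:*/8}
  job_A: interval 2, next fire after T=94 is 96
  job_B: interval 8, next fire after T=94 is 96
Earliest = 96, winner (lex tiebreak) = job_A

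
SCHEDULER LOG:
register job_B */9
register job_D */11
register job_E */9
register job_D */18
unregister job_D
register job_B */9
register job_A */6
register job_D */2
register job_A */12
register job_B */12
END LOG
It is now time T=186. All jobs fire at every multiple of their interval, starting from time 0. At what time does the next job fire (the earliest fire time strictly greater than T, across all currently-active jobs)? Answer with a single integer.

Answer: 188

Derivation:
Op 1: register job_B */9 -> active={job_B:*/9}
Op 2: register job_D */11 -> active={job_B:*/9, job_D:*/11}
Op 3: register job_E */9 -> active={job_B:*/9, job_D:*/11, job_E:*/9}
Op 4: register job_D */18 -> active={job_B:*/9, job_D:*/18, job_E:*/9}
Op 5: unregister job_D -> active={job_B:*/9, job_E:*/9}
Op 6: register job_B */9 -> active={job_B:*/9, job_E:*/9}
Op 7: register job_A */6 -> active={job_A:*/6, job_B:*/9, job_E:*/9}
Op 8: register job_D */2 -> active={job_A:*/6, job_B:*/9, job_D:*/2, job_E:*/9}
Op 9: register job_A */12 -> active={job_A:*/12, job_B:*/9, job_D:*/2, job_E:*/9}
Op 10: register job_B */12 -> active={job_A:*/12, job_B:*/12, job_D:*/2, job_E:*/9}
  job_A: interval 12, next fire after T=186 is 192
  job_B: interval 12, next fire after T=186 is 192
  job_D: interval 2, next fire after T=186 is 188
  job_E: interval 9, next fire after T=186 is 189
Earliest fire time = 188 (job job_D)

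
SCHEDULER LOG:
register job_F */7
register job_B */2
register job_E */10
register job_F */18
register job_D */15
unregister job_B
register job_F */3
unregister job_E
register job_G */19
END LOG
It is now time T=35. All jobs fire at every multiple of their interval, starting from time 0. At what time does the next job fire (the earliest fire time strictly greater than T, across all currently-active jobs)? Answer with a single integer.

Answer: 36

Derivation:
Op 1: register job_F */7 -> active={job_F:*/7}
Op 2: register job_B */2 -> active={job_B:*/2, job_F:*/7}
Op 3: register job_E */10 -> active={job_B:*/2, job_E:*/10, job_F:*/7}
Op 4: register job_F */18 -> active={job_B:*/2, job_E:*/10, job_F:*/18}
Op 5: register job_D */15 -> active={job_B:*/2, job_D:*/15, job_E:*/10, job_F:*/18}
Op 6: unregister job_B -> active={job_D:*/15, job_E:*/10, job_F:*/18}
Op 7: register job_F */3 -> active={job_D:*/15, job_E:*/10, job_F:*/3}
Op 8: unregister job_E -> active={job_D:*/15, job_F:*/3}
Op 9: register job_G */19 -> active={job_D:*/15, job_F:*/3, job_G:*/19}
  job_D: interval 15, next fire after T=35 is 45
  job_F: interval 3, next fire after T=35 is 36
  job_G: interval 19, next fire after T=35 is 38
Earliest fire time = 36 (job job_F)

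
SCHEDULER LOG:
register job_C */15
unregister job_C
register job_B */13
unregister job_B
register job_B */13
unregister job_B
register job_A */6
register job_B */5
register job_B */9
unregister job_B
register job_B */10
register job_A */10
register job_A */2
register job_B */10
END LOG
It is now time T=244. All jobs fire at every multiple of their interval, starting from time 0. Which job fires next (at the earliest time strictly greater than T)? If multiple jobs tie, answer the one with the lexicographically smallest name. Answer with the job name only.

Op 1: register job_C */15 -> active={job_C:*/15}
Op 2: unregister job_C -> active={}
Op 3: register job_B */13 -> active={job_B:*/13}
Op 4: unregister job_B -> active={}
Op 5: register job_B */13 -> active={job_B:*/13}
Op 6: unregister job_B -> active={}
Op 7: register job_A */6 -> active={job_A:*/6}
Op 8: register job_B */5 -> active={job_A:*/6, job_B:*/5}
Op 9: register job_B */9 -> active={job_A:*/6, job_B:*/9}
Op 10: unregister job_B -> active={job_A:*/6}
Op 11: register job_B */10 -> active={job_A:*/6, job_B:*/10}
Op 12: register job_A */10 -> active={job_A:*/10, job_B:*/10}
Op 13: register job_A */2 -> active={job_A:*/2, job_B:*/10}
Op 14: register job_B */10 -> active={job_A:*/2, job_B:*/10}
  job_A: interval 2, next fire after T=244 is 246
  job_B: interval 10, next fire after T=244 is 250
Earliest = 246, winner (lex tiebreak) = job_A

Answer: job_A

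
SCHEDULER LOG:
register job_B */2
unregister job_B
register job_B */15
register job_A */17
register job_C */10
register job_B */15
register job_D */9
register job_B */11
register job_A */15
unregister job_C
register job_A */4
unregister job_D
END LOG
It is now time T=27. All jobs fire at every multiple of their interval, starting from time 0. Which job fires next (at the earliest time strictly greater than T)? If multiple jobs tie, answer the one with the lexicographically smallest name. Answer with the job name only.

Op 1: register job_B */2 -> active={job_B:*/2}
Op 2: unregister job_B -> active={}
Op 3: register job_B */15 -> active={job_B:*/15}
Op 4: register job_A */17 -> active={job_A:*/17, job_B:*/15}
Op 5: register job_C */10 -> active={job_A:*/17, job_B:*/15, job_C:*/10}
Op 6: register job_B */15 -> active={job_A:*/17, job_B:*/15, job_C:*/10}
Op 7: register job_D */9 -> active={job_A:*/17, job_B:*/15, job_C:*/10, job_D:*/9}
Op 8: register job_B */11 -> active={job_A:*/17, job_B:*/11, job_C:*/10, job_D:*/9}
Op 9: register job_A */15 -> active={job_A:*/15, job_B:*/11, job_C:*/10, job_D:*/9}
Op 10: unregister job_C -> active={job_A:*/15, job_B:*/11, job_D:*/9}
Op 11: register job_A */4 -> active={job_A:*/4, job_B:*/11, job_D:*/9}
Op 12: unregister job_D -> active={job_A:*/4, job_B:*/11}
  job_A: interval 4, next fire after T=27 is 28
  job_B: interval 11, next fire after T=27 is 33
Earliest = 28, winner (lex tiebreak) = job_A

Answer: job_A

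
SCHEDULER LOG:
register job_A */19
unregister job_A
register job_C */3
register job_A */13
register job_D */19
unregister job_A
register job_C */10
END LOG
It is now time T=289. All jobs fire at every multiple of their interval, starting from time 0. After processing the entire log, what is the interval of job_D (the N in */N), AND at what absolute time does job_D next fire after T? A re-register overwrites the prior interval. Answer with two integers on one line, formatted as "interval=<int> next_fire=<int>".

Answer: interval=19 next_fire=304

Derivation:
Op 1: register job_A */19 -> active={job_A:*/19}
Op 2: unregister job_A -> active={}
Op 3: register job_C */3 -> active={job_C:*/3}
Op 4: register job_A */13 -> active={job_A:*/13, job_C:*/3}
Op 5: register job_D */19 -> active={job_A:*/13, job_C:*/3, job_D:*/19}
Op 6: unregister job_A -> active={job_C:*/3, job_D:*/19}
Op 7: register job_C */10 -> active={job_C:*/10, job_D:*/19}
Final interval of job_D = 19
Next fire of job_D after T=289: (289//19+1)*19 = 304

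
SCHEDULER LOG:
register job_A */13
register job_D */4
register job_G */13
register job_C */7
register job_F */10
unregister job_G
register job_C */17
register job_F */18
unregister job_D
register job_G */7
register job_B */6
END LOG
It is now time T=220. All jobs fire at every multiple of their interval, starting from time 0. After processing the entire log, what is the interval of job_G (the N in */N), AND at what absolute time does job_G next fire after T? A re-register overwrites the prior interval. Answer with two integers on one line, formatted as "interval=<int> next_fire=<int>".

Op 1: register job_A */13 -> active={job_A:*/13}
Op 2: register job_D */4 -> active={job_A:*/13, job_D:*/4}
Op 3: register job_G */13 -> active={job_A:*/13, job_D:*/4, job_G:*/13}
Op 4: register job_C */7 -> active={job_A:*/13, job_C:*/7, job_D:*/4, job_G:*/13}
Op 5: register job_F */10 -> active={job_A:*/13, job_C:*/7, job_D:*/4, job_F:*/10, job_G:*/13}
Op 6: unregister job_G -> active={job_A:*/13, job_C:*/7, job_D:*/4, job_F:*/10}
Op 7: register job_C */17 -> active={job_A:*/13, job_C:*/17, job_D:*/4, job_F:*/10}
Op 8: register job_F */18 -> active={job_A:*/13, job_C:*/17, job_D:*/4, job_F:*/18}
Op 9: unregister job_D -> active={job_A:*/13, job_C:*/17, job_F:*/18}
Op 10: register job_G */7 -> active={job_A:*/13, job_C:*/17, job_F:*/18, job_G:*/7}
Op 11: register job_B */6 -> active={job_A:*/13, job_B:*/6, job_C:*/17, job_F:*/18, job_G:*/7}
Final interval of job_G = 7
Next fire of job_G after T=220: (220//7+1)*7 = 224

Answer: interval=7 next_fire=224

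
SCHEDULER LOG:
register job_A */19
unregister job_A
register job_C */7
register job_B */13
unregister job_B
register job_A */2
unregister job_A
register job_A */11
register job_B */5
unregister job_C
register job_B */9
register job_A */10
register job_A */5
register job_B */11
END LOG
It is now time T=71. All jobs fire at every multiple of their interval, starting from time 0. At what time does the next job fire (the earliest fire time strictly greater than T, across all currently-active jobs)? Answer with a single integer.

Answer: 75

Derivation:
Op 1: register job_A */19 -> active={job_A:*/19}
Op 2: unregister job_A -> active={}
Op 3: register job_C */7 -> active={job_C:*/7}
Op 4: register job_B */13 -> active={job_B:*/13, job_C:*/7}
Op 5: unregister job_B -> active={job_C:*/7}
Op 6: register job_A */2 -> active={job_A:*/2, job_C:*/7}
Op 7: unregister job_A -> active={job_C:*/7}
Op 8: register job_A */11 -> active={job_A:*/11, job_C:*/7}
Op 9: register job_B */5 -> active={job_A:*/11, job_B:*/5, job_C:*/7}
Op 10: unregister job_C -> active={job_A:*/11, job_B:*/5}
Op 11: register job_B */9 -> active={job_A:*/11, job_B:*/9}
Op 12: register job_A */10 -> active={job_A:*/10, job_B:*/9}
Op 13: register job_A */5 -> active={job_A:*/5, job_B:*/9}
Op 14: register job_B */11 -> active={job_A:*/5, job_B:*/11}
  job_A: interval 5, next fire after T=71 is 75
  job_B: interval 11, next fire after T=71 is 77
Earliest fire time = 75 (job job_A)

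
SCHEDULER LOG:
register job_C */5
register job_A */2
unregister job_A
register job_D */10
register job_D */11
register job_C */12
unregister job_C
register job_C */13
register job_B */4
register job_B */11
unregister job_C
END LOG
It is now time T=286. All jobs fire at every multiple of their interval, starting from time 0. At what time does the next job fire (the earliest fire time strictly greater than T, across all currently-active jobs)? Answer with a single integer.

Answer: 297

Derivation:
Op 1: register job_C */5 -> active={job_C:*/5}
Op 2: register job_A */2 -> active={job_A:*/2, job_C:*/5}
Op 3: unregister job_A -> active={job_C:*/5}
Op 4: register job_D */10 -> active={job_C:*/5, job_D:*/10}
Op 5: register job_D */11 -> active={job_C:*/5, job_D:*/11}
Op 6: register job_C */12 -> active={job_C:*/12, job_D:*/11}
Op 7: unregister job_C -> active={job_D:*/11}
Op 8: register job_C */13 -> active={job_C:*/13, job_D:*/11}
Op 9: register job_B */4 -> active={job_B:*/4, job_C:*/13, job_D:*/11}
Op 10: register job_B */11 -> active={job_B:*/11, job_C:*/13, job_D:*/11}
Op 11: unregister job_C -> active={job_B:*/11, job_D:*/11}
  job_B: interval 11, next fire after T=286 is 297
  job_D: interval 11, next fire after T=286 is 297
Earliest fire time = 297 (job job_B)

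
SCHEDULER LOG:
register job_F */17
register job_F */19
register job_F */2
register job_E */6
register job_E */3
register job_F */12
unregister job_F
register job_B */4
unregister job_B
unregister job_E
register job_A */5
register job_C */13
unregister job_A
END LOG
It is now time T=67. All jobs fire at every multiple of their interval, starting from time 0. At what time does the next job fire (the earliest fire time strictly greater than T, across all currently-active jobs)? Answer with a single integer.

Op 1: register job_F */17 -> active={job_F:*/17}
Op 2: register job_F */19 -> active={job_F:*/19}
Op 3: register job_F */2 -> active={job_F:*/2}
Op 4: register job_E */6 -> active={job_E:*/6, job_F:*/2}
Op 5: register job_E */3 -> active={job_E:*/3, job_F:*/2}
Op 6: register job_F */12 -> active={job_E:*/3, job_F:*/12}
Op 7: unregister job_F -> active={job_E:*/3}
Op 8: register job_B */4 -> active={job_B:*/4, job_E:*/3}
Op 9: unregister job_B -> active={job_E:*/3}
Op 10: unregister job_E -> active={}
Op 11: register job_A */5 -> active={job_A:*/5}
Op 12: register job_C */13 -> active={job_A:*/5, job_C:*/13}
Op 13: unregister job_A -> active={job_C:*/13}
  job_C: interval 13, next fire after T=67 is 78
Earliest fire time = 78 (job job_C)

Answer: 78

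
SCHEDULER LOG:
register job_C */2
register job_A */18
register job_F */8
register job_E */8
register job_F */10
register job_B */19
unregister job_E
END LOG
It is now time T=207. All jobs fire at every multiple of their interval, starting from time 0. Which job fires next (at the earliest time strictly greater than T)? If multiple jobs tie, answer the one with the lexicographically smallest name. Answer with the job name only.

Answer: job_C

Derivation:
Op 1: register job_C */2 -> active={job_C:*/2}
Op 2: register job_A */18 -> active={job_A:*/18, job_C:*/2}
Op 3: register job_F */8 -> active={job_A:*/18, job_C:*/2, job_F:*/8}
Op 4: register job_E */8 -> active={job_A:*/18, job_C:*/2, job_E:*/8, job_F:*/8}
Op 5: register job_F */10 -> active={job_A:*/18, job_C:*/2, job_E:*/8, job_F:*/10}
Op 6: register job_B */19 -> active={job_A:*/18, job_B:*/19, job_C:*/2, job_E:*/8, job_F:*/10}
Op 7: unregister job_E -> active={job_A:*/18, job_B:*/19, job_C:*/2, job_F:*/10}
  job_A: interval 18, next fire after T=207 is 216
  job_B: interval 19, next fire after T=207 is 209
  job_C: interval 2, next fire after T=207 is 208
  job_F: interval 10, next fire after T=207 is 210
Earliest = 208, winner (lex tiebreak) = job_C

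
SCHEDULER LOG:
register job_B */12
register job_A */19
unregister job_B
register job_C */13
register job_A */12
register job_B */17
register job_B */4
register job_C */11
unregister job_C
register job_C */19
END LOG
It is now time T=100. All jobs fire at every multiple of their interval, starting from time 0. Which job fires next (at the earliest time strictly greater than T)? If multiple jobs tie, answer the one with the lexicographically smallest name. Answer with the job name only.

Op 1: register job_B */12 -> active={job_B:*/12}
Op 2: register job_A */19 -> active={job_A:*/19, job_B:*/12}
Op 3: unregister job_B -> active={job_A:*/19}
Op 4: register job_C */13 -> active={job_A:*/19, job_C:*/13}
Op 5: register job_A */12 -> active={job_A:*/12, job_C:*/13}
Op 6: register job_B */17 -> active={job_A:*/12, job_B:*/17, job_C:*/13}
Op 7: register job_B */4 -> active={job_A:*/12, job_B:*/4, job_C:*/13}
Op 8: register job_C */11 -> active={job_A:*/12, job_B:*/4, job_C:*/11}
Op 9: unregister job_C -> active={job_A:*/12, job_B:*/4}
Op 10: register job_C */19 -> active={job_A:*/12, job_B:*/4, job_C:*/19}
  job_A: interval 12, next fire after T=100 is 108
  job_B: interval 4, next fire after T=100 is 104
  job_C: interval 19, next fire after T=100 is 114
Earliest = 104, winner (lex tiebreak) = job_B

Answer: job_B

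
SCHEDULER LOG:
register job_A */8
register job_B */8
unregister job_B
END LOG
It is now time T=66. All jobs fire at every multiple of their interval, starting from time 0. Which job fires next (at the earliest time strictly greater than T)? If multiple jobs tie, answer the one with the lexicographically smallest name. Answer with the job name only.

Op 1: register job_A */8 -> active={job_A:*/8}
Op 2: register job_B */8 -> active={job_A:*/8, job_B:*/8}
Op 3: unregister job_B -> active={job_A:*/8}
  job_A: interval 8, next fire after T=66 is 72
Earliest = 72, winner (lex tiebreak) = job_A

Answer: job_A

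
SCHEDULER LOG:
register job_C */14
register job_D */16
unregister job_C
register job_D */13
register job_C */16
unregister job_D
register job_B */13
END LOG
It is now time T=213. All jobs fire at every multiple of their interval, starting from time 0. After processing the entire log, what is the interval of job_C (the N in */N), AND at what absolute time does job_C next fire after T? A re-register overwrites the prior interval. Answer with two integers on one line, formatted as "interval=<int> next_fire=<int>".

Answer: interval=16 next_fire=224

Derivation:
Op 1: register job_C */14 -> active={job_C:*/14}
Op 2: register job_D */16 -> active={job_C:*/14, job_D:*/16}
Op 3: unregister job_C -> active={job_D:*/16}
Op 4: register job_D */13 -> active={job_D:*/13}
Op 5: register job_C */16 -> active={job_C:*/16, job_D:*/13}
Op 6: unregister job_D -> active={job_C:*/16}
Op 7: register job_B */13 -> active={job_B:*/13, job_C:*/16}
Final interval of job_C = 16
Next fire of job_C after T=213: (213//16+1)*16 = 224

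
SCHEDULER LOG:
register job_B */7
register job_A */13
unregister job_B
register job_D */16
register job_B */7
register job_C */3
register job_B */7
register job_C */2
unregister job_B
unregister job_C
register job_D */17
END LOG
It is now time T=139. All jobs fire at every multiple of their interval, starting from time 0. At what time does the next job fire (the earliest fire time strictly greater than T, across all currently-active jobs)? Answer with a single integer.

Op 1: register job_B */7 -> active={job_B:*/7}
Op 2: register job_A */13 -> active={job_A:*/13, job_B:*/7}
Op 3: unregister job_B -> active={job_A:*/13}
Op 4: register job_D */16 -> active={job_A:*/13, job_D:*/16}
Op 5: register job_B */7 -> active={job_A:*/13, job_B:*/7, job_D:*/16}
Op 6: register job_C */3 -> active={job_A:*/13, job_B:*/7, job_C:*/3, job_D:*/16}
Op 7: register job_B */7 -> active={job_A:*/13, job_B:*/7, job_C:*/3, job_D:*/16}
Op 8: register job_C */2 -> active={job_A:*/13, job_B:*/7, job_C:*/2, job_D:*/16}
Op 9: unregister job_B -> active={job_A:*/13, job_C:*/2, job_D:*/16}
Op 10: unregister job_C -> active={job_A:*/13, job_D:*/16}
Op 11: register job_D */17 -> active={job_A:*/13, job_D:*/17}
  job_A: interval 13, next fire after T=139 is 143
  job_D: interval 17, next fire after T=139 is 153
Earliest fire time = 143 (job job_A)

Answer: 143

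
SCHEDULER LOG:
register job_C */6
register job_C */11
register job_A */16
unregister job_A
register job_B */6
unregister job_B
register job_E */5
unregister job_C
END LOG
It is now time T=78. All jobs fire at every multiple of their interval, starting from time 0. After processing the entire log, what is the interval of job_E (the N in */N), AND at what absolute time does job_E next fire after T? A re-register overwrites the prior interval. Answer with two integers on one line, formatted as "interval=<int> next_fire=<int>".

Op 1: register job_C */6 -> active={job_C:*/6}
Op 2: register job_C */11 -> active={job_C:*/11}
Op 3: register job_A */16 -> active={job_A:*/16, job_C:*/11}
Op 4: unregister job_A -> active={job_C:*/11}
Op 5: register job_B */6 -> active={job_B:*/6, job_C:*/11}
Op 6: unregister job_B -> active={job_C:*/11}
Op 7: register job_E */5 -> active={job_C:*/11, job_E:*/5}
Op 8: unregister job_C -> active={job_E:*/5}
Final interval of job_E = 5
Next fire of job_E after T=78: (78//5+1)*5 = 80

Answer: interval=5 next_fire=80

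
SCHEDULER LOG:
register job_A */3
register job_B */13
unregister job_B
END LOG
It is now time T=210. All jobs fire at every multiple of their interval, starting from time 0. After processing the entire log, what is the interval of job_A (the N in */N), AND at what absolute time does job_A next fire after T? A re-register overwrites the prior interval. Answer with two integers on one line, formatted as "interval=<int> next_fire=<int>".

Op 1: register job_A */3 -> active={job_A:*/3}
Op 2: register job_B */13 -> active={job_A:*/3, job_B:*/13}
Op 3: unregister job_B -> active={job_A:*/3}
Final interval of job_A = 3
Next fire of job_A after T=210: (210//3+1)*3 = 213

Answer: interval=3 next_fire=213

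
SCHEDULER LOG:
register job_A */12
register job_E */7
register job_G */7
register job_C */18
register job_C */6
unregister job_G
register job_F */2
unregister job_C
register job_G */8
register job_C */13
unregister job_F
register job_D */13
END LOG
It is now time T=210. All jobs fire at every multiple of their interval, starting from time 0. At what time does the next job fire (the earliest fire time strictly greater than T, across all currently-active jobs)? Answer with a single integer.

Answer: 216

Derivation:
Op 1: register job_A */12 -> active={job_A:*/12}
Op 2: register job_E */7 -> active={job_A:*/12, job_E:*/7}
Op 3: register job_G */7 -> active={job_A:*/12, job_E:*/7, job_G:*/7}
Op 4: register job_C */18 -> active={job_A:*/12, job_C:*/18, job_E:*/7, job_G:*/7}
Op 5: register job_C */6 -> active={job_A:*/12, job_C:*/6, job_E:*/7, job_G:*/7}
Op 6: unregister job_G -> active={job_A:*/12, job_C:*/6, job_E:*/7}
Op 7: register job_F */2 -> active={job_A:*/12, job_C:*/6, job_E:*/7, job_F:*/2}
Op 8: unregister job_C -> active={job_A:*/12, job_E:*/7, job_F:*/2}
Op 9: register job_G */8 -> active={job_A:*/12, job_E:*/7, job_F:*/2, job_G:*/8}
Op 10: register job_C */13 -> active={job_A:*/12, job_C:*/13, job_E:*/7, job_F:*/2, job_G:*/8}
Op 11: unregister job_F -> active={job_A:*/12, job_C:*/13, job_E:*/7, job_G:*/8}
Op 12: register job_D */13 -> active={job_A:*/12, job_C:*/13, job_D:*/13, job_E:*/7, job_G:*/8}
  job_A: interval 12, next fire after T=210 is 216
  job_C: interval 13, next fire after T=210 is 221
  job_D: interval 13, next fire after T=210 is 221
  job_E: interval 7, next fire after T=210 is 217
  job_G: interval 8, next fire after T=210 is 216
Earliest fire time = 216 (job job_A)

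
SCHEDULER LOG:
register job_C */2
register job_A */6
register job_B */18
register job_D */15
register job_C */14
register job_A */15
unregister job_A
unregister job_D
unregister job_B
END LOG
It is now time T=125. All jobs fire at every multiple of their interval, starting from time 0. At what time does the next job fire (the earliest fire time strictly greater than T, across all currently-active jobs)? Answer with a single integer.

Answer: 126

Derivation:
Op 1: register job_C */2 -> active={job_C:*/2}
Op 2: register job_A */6 -> active={job_A:*/6, job_C:*/2}
Op 3: register job_B */18 -> active={job_A:*/6, job_B:*/18, job_C:*/2}
Op 4: register job_D */15 -> active={job_A:*/6, job_B:*/18, job_C:*/2, job_D:*/15}
Op 5: register job_C */14 -> active={job_A:*/6, job_B:*/18, job_C:*/14, job_D:*/15}
Op 6: register job_A */15 -> active={job_A:*/15, job_B:*/18, job_C:*/14, job_D:*/15}
Op 7: unregister job_A -> active={job_B:*/18, job_C:*/14, job_D:*/15}
Op 8: unregister job_D -> active={job_B:*/18, job_C:*/14}
Op 9: unregister job_B -> active={job_C:*/14}
  job_C: interval 14, next fire after T=125 is 126
Earliest fire time = 126 (job job_C)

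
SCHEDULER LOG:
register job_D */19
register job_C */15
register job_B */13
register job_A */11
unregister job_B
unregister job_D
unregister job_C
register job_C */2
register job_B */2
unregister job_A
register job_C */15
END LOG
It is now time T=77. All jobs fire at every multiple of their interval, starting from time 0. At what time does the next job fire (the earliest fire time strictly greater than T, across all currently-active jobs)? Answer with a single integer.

Op 1: register job_D */19 -> active={job_D:*/19}
Op 2: register job_C */15 -> active={job_C:*/15, job_D:*/19}
Op 3: register job_B */13 -> active={job_B:*/13, job_C:*/15, job_D:*/19}
Op 4: register job_A */11 -> active={job_A:*/11, job_B:*/13, job_C:*/15, job_D:*/19}
Op 5: unregister job_B -> active={job_A:*/11, job_C:*/15, job_D:*/19}
Op 6: unregister job_D -> active={job_A:*/11, job_C:*/15}
Op 7: unregister job_C -> active={job_A:*/11}
Op 8: register job_C */2 -> active={job_A:*/11, job_C:*/2}
Op 9: register job_B */2 -> active={job_A:*/11, job_B:*/2, job_C:*/2}
Op 10: unregister job_A -> active={job_B:*/2, job_C:*/2}
Op 11: register job_C */15 -> active={job_B:*/2, job_C:*/15}
  job_B: interval 2, next fire after T=77 is 78
  job_C: interval 15, next fire after T=77 is 90
Earliest fire time = 78 (job job_B)

Answer: 78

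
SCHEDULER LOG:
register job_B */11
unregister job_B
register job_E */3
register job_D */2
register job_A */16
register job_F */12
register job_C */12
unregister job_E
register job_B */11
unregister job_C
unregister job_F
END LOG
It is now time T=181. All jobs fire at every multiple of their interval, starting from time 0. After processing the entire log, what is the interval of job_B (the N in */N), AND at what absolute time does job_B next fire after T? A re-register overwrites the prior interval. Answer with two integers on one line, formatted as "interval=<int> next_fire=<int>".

Answer: interval=11 next_fire=187

Derivation:
Op 1: register job_B */11 -> active={job_B:*/11}
Op 2: unregister job_B -> active={}
Op 3: register job_E */3 -> active={job_E:*/3}
Op 4: register job_D */2 -> active={job_D:*/2, job_E:*/3}
Op 5: register job_A */16 -> active={job_A:*/16, job_D:*/2, job_E:*/3}
Op 6: register job_F */12 -> active={job_A:*/16, job_D:*/2, job_E:*/3, job_F:*/12}
Op 7: register job_C */12 -> active={job_A:*/16, job_C:*/12, job_D:*/2, job_E:*/3, job_F:*/12}
Op 8: unregister job_E -> active={job_A:*/16, job_C:*/12, job_D:*/2, job_F:*/12}
Op 9: register job_B */11 -> active={job_A:*/16, job_B:*/11, job_C:*/12, job_D:*/2, job_F:*/12}
Op 10: unregister job_C -> active={job_A:*/16, job_B:*/11, job_D:*/2, job_F:*/12}
Op 11: unregister job_F -> active={job_A:*/16, job_B:*/11, job_D:*/2}
Final interval of job_B = 11
Next fire of job_B after T=181: (181//11+1)*11 = 187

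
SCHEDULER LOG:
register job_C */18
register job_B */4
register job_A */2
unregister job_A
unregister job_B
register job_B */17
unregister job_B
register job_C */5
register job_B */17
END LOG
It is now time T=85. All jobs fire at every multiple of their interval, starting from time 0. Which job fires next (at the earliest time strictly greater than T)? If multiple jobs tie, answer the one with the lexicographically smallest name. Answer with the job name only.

Op 1: register job_C */18 -> active={job_C:*/18}
Op 2: register job_B */4 -> active={job_B:*/4, job_C:*/18}
Op 3: register job_A */2 -> active={job_A:*/2, job_B:*/4, job_C:*/18}
Op 4: unregister job_A -> active={job_B:*/4, job_C:*/18}
Op 5: unregister job_B -> active={job_C:*/18}
Op 6: register job_B */17 -> active={job_B:*/17, job_C:*/18}
Op 7: unregister job_B -> active={job_C:*/18}
Op 8: register job_C */5 -> active={job_C:*/5}
Op 9: register job_B */17 -> active={job_B:*/17, job_C:*/5}
  job_B: interval 17, next fire after T=85 is 102
  job_C: interval 5, next fire after T=85 is 90
Earliest = 90, winner (lex tiebreak) = job_C

Answer: job_C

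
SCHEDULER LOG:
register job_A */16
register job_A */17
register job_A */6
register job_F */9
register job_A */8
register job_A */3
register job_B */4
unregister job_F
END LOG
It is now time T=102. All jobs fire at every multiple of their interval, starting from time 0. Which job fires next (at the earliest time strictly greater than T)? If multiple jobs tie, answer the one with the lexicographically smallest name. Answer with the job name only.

Op 1: register job_A */16 -> active={job_A:*/16}
Op 2: register job_A */17 -> active={job_A:*/17}
Op 3: register job_A */6 -> active={job_A:*/6}
Op 4: register job_F */9 -> active={job_A:*/6, job_F:*/9}
Op 5: register job_A */8 -> active={job_A:*/8, job_F:*/9}
Op 6: register job_A */3 -> active={job_A:*/3, job_F:*/9}
Op 7: register job_B */4 -> active={job_A:*/3, job_B:*/4, job_F:*/9}
Op 8: unregister job_F -> active={job_A:*/3, job_B:*/4}
  job_A: interval 3, next fire after T=102 is 105
  job_B: interval 4, next fire after T=102 is 104
Earliest = 104, winner (lex tiebreak) = job_B

Answer: job_B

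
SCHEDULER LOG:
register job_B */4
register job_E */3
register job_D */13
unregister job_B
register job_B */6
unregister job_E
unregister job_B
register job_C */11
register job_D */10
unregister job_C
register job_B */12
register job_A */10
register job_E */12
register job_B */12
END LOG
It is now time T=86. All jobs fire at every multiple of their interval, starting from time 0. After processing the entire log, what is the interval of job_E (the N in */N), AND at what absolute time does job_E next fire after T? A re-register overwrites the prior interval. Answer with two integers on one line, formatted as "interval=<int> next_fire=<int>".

Answer: interval=12 next_fire=96

Derivation:
Op 1: register job_B */4 -> active={job_B:*/4}
Op 2: register job_E */3 -> active={job_B:*/4, job_E:*/3}
Op 3: register job_D */13 -> active={job_B:*/4, job_D:*/13, job_E:*/3}
Op 4: unregister job_B -> active={job_D:*/13, job_E:*/3}
Op 5: register job_B */6 -> active={job_B:*/6, job_D:*/13, job_E:*/3}
Op 6: unregister job_E -> active={job_B:*/6, job_D:*/13}
Op 7: unregister job_B -> active={job_D:*/13}
Op 8: register job_C */11 -> active={job_C:*/11, job_D:*/13}
Op 9: register job_D */10 -> active={job_C:*/11, job_D:*/10}
Op 10: unregister job_C -> active={job_D:*/10}
Op 11: register job_B */12 -> active={job_B:*/12, job_D:*/10}
Op 12: register job_A */10 -> active={job_A:*/10, job_B:*/12, job_D:*/10}
Op 13: register job_E */12 -> active={job_A:*/10, job_B:*/12, job_D:*/10, job_E:*/12}
Op 14: register job_B */12 -> active={job_A:*/10, job_B:*/12, job_D:*/10, job_E:*/12}
Final interval of job_E = 12
Next fire of job_E after T=86: (86//12+1)*12 = 96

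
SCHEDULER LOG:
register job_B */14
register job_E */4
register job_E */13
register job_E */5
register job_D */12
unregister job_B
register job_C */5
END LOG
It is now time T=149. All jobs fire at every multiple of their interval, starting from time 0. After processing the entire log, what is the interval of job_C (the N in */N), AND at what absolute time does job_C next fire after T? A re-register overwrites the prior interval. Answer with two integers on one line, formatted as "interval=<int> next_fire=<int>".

Op 1: register job_B */14 -> active={job_B:*/14}
Op 2: register job_E */4 -> active={job_B:*/14, job_E:*/4}
Op 3: register job_E */13 -> active={job_B:*/14, job_E:*/13}
Op 4: register job_E */5 -> active={job_B:*/14, job_E:*/5}
Op 5: register job_D */12 -> active={job_B:*/14, job_D:*/12, job_E:*/5}
Op 6: unregister job_B -> active={job_D:*/12, job_E:*/5}
Op 7: register job_C */5 -> active={job_C:*/5, job_D:*/12, job_E:*/5}
Final interval of job_C = 5
Next fire of job_C after T=149: (149//5+1)*5 = 150

Answer: interval=5 next_fire=150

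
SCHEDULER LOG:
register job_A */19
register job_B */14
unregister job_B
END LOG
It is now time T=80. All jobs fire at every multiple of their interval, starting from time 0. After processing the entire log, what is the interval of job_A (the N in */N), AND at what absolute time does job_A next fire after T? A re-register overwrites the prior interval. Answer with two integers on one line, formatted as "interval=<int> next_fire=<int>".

Op 1: register job_A */19 -> active={job_A:*/19}
Op 2: register job_B */14 -> active={job_A:*/19, job_B:*/14}
Op 3: unregister job_B -> active={job_A:*/19}
Final interval of job_A = 19
Next fire of job_A after T=80: (80//19+1)*19 = 95

Answer: interval=19 next_fire=95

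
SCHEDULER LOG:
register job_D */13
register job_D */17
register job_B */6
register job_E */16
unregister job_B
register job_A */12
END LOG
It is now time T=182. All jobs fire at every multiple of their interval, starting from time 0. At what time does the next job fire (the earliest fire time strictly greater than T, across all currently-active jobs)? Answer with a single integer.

Answer: 187

Derivation:
Op 1: register job_D */13 -> active={job_D:*/13}
Op 2: register job_D */17 -> active={job_D:*/17}
Op 3: register job_B */6 -> active={job_B:*/6, job_D:*/17}
Op 4: register job_E */16 -> active={job_B:*/6, job_D:*/17, job_E:*/16}
Op 5: unregister job_B -> active={job_D:*/17, job_E:*/16}
Op 6: register job_A */12 -> active={job_A:*/12, job_D:*/17, job_E:*/16}
  job_A: interval 12, next fire after T=182 is 192
  job_D: interval 17, next fire after T=182 is 187
  job_E: interval 16, next fire after T=182 is 192
Earliest fire time = 187 (job job_D)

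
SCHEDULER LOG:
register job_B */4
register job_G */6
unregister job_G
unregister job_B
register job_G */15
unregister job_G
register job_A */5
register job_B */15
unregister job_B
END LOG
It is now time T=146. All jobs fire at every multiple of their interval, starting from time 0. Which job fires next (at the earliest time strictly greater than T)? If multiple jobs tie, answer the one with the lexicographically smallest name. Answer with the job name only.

Answer: job_A

Derivation:
Op 1: register job_B */4 -> active={job_B:*/4}
Op 2: register job_G */6 -> active={job_B:*/4, job_G:*/6}
Op 3: unregister job_G -> active={job_B:*/4}
Op 4: unregister job_B -> active={}
Op 5: register job_G */15 -> active={job_G:*/15}
Op 6: unregister job_G -> active={}
Op 7: register job_A */5 -> active={job_A:*/5}
Op 8: register job_B */15 -> active={job_A:*/5, job_B:*/15}
Op 9: unregister job_B -> active={job_A:*/5}
  job_A: interval 5, next fire after T=146 is 150
Earliest = 150, winner (lex tiebreak) = job_A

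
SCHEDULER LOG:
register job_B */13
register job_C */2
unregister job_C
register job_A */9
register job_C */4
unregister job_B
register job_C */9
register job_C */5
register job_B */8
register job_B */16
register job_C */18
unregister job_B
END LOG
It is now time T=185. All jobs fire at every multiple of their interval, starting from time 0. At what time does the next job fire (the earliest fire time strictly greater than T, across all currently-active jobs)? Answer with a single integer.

Op 1: register job_B */13 -> active={job_B:*/13}
Op 2: register job_C */2 -> active={job_B:*/13, job_C:*/2}
Op 3: unregister job_C -> active={job_B:*/13}
Op 4: register job_A */9 -> active={job_A:*/9, job_B:*/13}
Op 5: register job_C */4 -> active={job_A:*/9, job_B:*/13, job_C:*/4}
Op 6: unregister job_B -> active={job_A:*/9, job_C:*/4}
Op 7: register job_C */9 -> active={job_A:*/9, job_C:*/9}
Op 8: register job_C */5 -> active={job_A:*/9, job_C:*/5}
Op 9: register job_B */8 -> active={job_A:*/9, job_B:*/8, job_C:*/5}
Op 10: register job_B */16 -> active={job_A:*/9, job_B:*/16, job_C:*/5}
Op 11: register job_C */18 -> active={job_A:*/9, job_B:*/16, job_C:*/18}
Op 12: unregister job_B -> active={job_A:*/9, job_C:*/18}
  job_A: interval 9, next fire after T=185 is 189
  job_C: interval 18, next fire after T=185 is 198
Earliest fire time = 189 (job job_A)

Answer: 189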